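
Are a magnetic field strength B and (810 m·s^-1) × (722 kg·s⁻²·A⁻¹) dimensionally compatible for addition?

No

Dimensions:
  a magnetic field strength B:  [magnetic field strength B] = kg·s⁻²·A⁻¹
  (810 m·s^-1) × (722 kg·s⁻²·A⁻¹):  [m·s⁻¹] · [kg·s⁻²·A⁻¹] = kg·m·s⁻³·A⁻¹
kg·s⁻²·A⁻¹ ≠ kg·m·s⁻³·A⁻¹, so they cannot be added.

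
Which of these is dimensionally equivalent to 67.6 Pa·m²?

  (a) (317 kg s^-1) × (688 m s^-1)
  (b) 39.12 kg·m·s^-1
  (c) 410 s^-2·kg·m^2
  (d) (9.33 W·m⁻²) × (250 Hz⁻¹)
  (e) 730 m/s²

Reference: Pa·m² = N·m⁻²·m² = kg·m·s⁻².
Each option:
  (a) [kg·s⁻¹] · [m·s⁻¹] = kg·m·s⁻²  ← same
  (b) kg·m·s⁻¹
  (c) kg·m²·s⁻²
  (d) [kg·s⁻³] · [s] = kg·s⁻²
  (e) m·s⁻²
Only (a) matches kg·m·s⁻².

(a)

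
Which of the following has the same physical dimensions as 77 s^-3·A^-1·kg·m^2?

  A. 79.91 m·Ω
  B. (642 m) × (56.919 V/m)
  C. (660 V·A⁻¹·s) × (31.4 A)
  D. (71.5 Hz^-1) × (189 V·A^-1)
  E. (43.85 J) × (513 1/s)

B.

Reference: kg·m²·s⁻³·A⁻¹.
Each option:
  A. Ω·m = V·A⁻¹·m = kg·m³·s⁻³·A⁻²
  B. [m] · [kg·m·s⁻³·A⁻¹] = kg·m²·s⁻³·A⁻¹  ← same
  C. [kg·m²·s⁻²·A⁻²] · [A] = kg·m²·s⁻²·A⁻¹
  D. [s] · [kg·m²·s⁻³·A⁻²] = kg·m²·s⁻²·A⁻²
  E. [kg·m²·s⁻²] · [s⁻¹] = kg·m²·s⁻³
Only B. matches kg·m²·s⁻³·A⁻¹.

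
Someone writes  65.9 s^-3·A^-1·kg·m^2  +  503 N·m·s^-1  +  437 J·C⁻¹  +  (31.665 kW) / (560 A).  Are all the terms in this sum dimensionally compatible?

Expand each in SI base units:
  65.9 s^-3·A^-1·kg·m^2:  kg·m²·s⁻³·A⁻¹
  503 N·m·s^-1:  N·m·s⁻¹ = kg·m·s⁻²·m·s⁻¹ = kg·m²·s⁻³
  437 J·C⁻¹:  J·C⁻¹ = N·m·(s·A)⁻¹ = kg·m²·s⁻³·A⁻¹
  (31.665 kW) / (560 A):  [kg·m²·s⁻³] / [A] = kg·m²·s⁻³·A⁻¹
The terms do not share a single dimension (kg·m²·s⁻³ vs kg·m²·s⁻³·A⁻¹).

No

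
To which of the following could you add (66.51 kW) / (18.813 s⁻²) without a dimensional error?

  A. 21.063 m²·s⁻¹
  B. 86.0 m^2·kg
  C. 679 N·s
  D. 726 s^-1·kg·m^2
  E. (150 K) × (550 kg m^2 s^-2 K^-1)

Reference: [kg·m²·s⁻³] / [s⁻²] = kg·m²·s⁻¹.
Each option:
  A. m²·s⁻¹
  B. kg·m²
  C. N·s = kg·m·s⁻²·s = kg·m·s⁻¹
  D. kg·m²·s⁻¹  ← same
  E. [K] · [kg·m²·s⁻²·K⁻¹] = kg·m²·s⁻²
Only D. matches kg·m²·s⁻¹.

D.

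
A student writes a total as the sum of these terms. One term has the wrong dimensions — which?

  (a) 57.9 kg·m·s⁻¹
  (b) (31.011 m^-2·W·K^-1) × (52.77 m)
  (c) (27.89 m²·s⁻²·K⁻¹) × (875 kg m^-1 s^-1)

(a)

Expand each in SI base units:
  (a) kg·m·s⁻¹
  (b) [kg·s⁻³·K⁻¹] · [m] = kg·m·s⁻³·K⁻¹
  (c) [m²·s⁻²·K⁻¹] · [kg·m⁻¹·s⁻¹] = kg·m·s⁻³·K⁻¹
All reduce to kg·m·s⁻³·K⁻¹ except (a), which is kg·m·s⁻¹.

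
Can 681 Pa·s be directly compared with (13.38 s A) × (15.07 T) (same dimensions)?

No

Reduce each to base SI dimensions:
  681 Pa·s:  Pa·s = N·m⁻²·s = kg·m⁻¹·s⁻¹
  (13.38 s A) × (15.07 T):  [s·A] · [kg·s⁻²·A⁻¹] = kg·s⁻¹
kg·m⁻¹·s⁻¹ ≠ kg·s⁻¹, so they cannot be added.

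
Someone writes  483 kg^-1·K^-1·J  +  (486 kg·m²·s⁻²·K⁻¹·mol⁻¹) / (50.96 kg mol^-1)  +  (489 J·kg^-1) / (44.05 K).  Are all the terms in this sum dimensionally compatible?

Yes

In SI base units:
  483 kg^-1·K^-1·J:  J·kg⁻¹·K⁻¹ = N·m·kg⁻¹·K⁻¹ = m²·s⁻²·K⁻¹
  (486 kg·m²·s⁻²·K⁻¹·mol⁻¹) / (50.96 kg mol^-1):  [kg·m²·s⁻²·K⁻¹·mol⁻¹] / [kg·mol⁻¹] = m²·s⁻²·K⁻¹
  (489 J·kg^-1) / (44.05 K):  [m²·s⁻²] / [K] = m²·s⁻²·K⁻¹
Every term reduces to m²·s⁻²·K⁻¹.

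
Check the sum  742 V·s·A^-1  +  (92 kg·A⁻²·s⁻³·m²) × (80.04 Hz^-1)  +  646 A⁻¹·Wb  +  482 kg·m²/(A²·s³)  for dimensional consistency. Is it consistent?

No

Work out the base dimensions of each:
  742 V·s·A^-1:  V·s·A⁻¹ = J·C⁻¹·s·A⁻¹ = kg·m²·s⁻²·A⁻²
  (92 kg·A⁻²·s⁻³·m²) × (80.04 Hz^-1):  [kg·m²·s⁻³·A⁻²] · [s] = kg·m²·s⁻²·A⁻²
  646 A⁻¹·Wb:  Wb·A⁻¹ = V·s·A⁻¹ = kg·m²·s⁻²·A⁻²
  482 kg·m²/(A²·s³):  kg·m²·s⁻³·A⁻²
The terms do not share a single dimension (kg·m²·s⁻²·A⁻² vs kg·m²·s⁻³·A⁻²).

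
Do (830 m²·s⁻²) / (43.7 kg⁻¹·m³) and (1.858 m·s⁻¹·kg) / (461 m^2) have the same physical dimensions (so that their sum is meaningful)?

No

Work out the base dimensions of each:
  (830 m²·s⁻²) / (43.7 kg⁻¹·m³):  [m²·s⁻²] / [kg⁻¹·m³] = kg·m⁻¹·s⁻²
  (1.858 m·s⁻¹·kg) / (461 m^2):  [kg·m·s⁻¹] / [m²] = kg·m⁻¹·s⁻¹
kg·m⁻¹·s⁻² ≠ kg·m⁻¹·s⁻¹, so they cannot be added.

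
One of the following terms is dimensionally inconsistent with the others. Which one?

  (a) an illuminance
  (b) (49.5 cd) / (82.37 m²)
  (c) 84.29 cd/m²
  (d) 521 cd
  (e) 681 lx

(d)

Reduce each to base SI dimensions:
  (a) [illuminance] = m⁻²·cd
  (b) [cd] / [m²] = m⁻²·cd
  (c) cd·m⁻² = m⁻²·cd
  (d) cd
  (e) lx = lm·m⁻² = m⁻²·cd
All reduce to m⁻²·cd except (d), which is cd.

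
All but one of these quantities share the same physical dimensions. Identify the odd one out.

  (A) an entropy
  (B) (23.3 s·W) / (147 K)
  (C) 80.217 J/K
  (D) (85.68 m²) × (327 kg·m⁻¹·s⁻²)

Work out the base dimensions of each:
  (A) [entropy] = kg·m²·s⁻²·K⁻¹
  (B) [kg·m²·s⁻²] / [K] = kg·m²·s⁻²·K⁻¹
  (C) J·K⁻¹ = N·m·K⁻¹ = kg·m²·s⁻²·K⁻¹
  (D) [m²] · [kg·m⁻¹·s⁻²] = kg·m·s⁻²
All reduce to kg·m²·s⁻²·K⁻¹ except (D), which is kg·m·s⁻².

(D)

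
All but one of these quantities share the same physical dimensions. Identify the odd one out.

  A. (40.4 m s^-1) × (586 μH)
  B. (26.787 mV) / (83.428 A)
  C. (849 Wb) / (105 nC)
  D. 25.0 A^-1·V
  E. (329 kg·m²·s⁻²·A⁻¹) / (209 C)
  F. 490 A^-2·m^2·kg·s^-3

A.

Expand each in SI base units:
  A. [m·s⁻¹] · [kg·m²·s⁻²·A⁻²] = kg·m³·s⁻³·A⁻²
  B. [kg·m²·s⁻³·A⁻¹] / [A] = kg·m²·s⁻³·A⁻²
  C. [kg·m²·s⁻²·A⁻¹] / [s·A] = kg·m²·s⁻³·A⁻²
  D. V·A⁻¹ = J·C⁻¹·A⁻¹ = kg·m²·s⁻³·A⁻²
  E. [kg·m²·s⁻²·A⁻¹] / [s·A] = kg·m²·s⁻³·A⁻²
  F. kg·m²·s⁻³·A⁻²
All reduce to kg·m²·s⁻³·A⁻² except A., which is kg·m³·s⁻³·A⁻².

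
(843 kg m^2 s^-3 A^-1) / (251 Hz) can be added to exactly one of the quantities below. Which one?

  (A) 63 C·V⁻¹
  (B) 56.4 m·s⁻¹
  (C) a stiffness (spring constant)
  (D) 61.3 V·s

(D)

Reference: [kg·m²·s⁻³·A⁻¹] / [s⁻¹] = kg·m²·s⁻²·A⁻¹.
Each option:
  (A) C·V⁻¹ = s·A·(J·C⁻¹)⁻¹ = kg⁻¹·m⁻²·s⁴·A²
  (B) m·s⁻¹
  (C) [stiffness (spring constant)] = kg·s⁻²
  (D) V·s = J·C⁻¹·s = kg·m²·s⁻²·A⁻¹  ← same
Only (D) matches kg·m²·s⁻²·A⁻¹.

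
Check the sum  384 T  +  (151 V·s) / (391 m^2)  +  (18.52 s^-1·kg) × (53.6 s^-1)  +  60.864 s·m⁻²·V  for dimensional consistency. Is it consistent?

Dimensions:
  384 T:  T = Wb·m⁻² = kg·s⁻²·A⁻¹
  (151 V·s) / (391 m^2):  [kg·m²·s⁻²·A⁻¹] / [m²] = kg·s⁻²·A⁻¹
  (18.52 s^-1·kg) × (53.6 s^-1):  [kg·s⁻¹] · [s⁻¹] = kg·s⁻²
  60.864 s·m⁻²·V:  V·s·m⁻² = J·C⁻¹·s·m⁻² = kg·s⁻²·A⁻¹
The terms do not share a single dimension (kg·s⁻² vs kg·s⁻²·A⁻¹).

No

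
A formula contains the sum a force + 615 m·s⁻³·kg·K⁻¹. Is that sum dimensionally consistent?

Dimensions:
  a force:  [force] = kg·m·s⁻²
  615 m·s⁻³·kg·K⁻¹:  kg·m·s⁻³·K⁻¹
kg·m·s⁻² ≠ kg·m·s⁻³·K⁻¹, so they cannot be added.

No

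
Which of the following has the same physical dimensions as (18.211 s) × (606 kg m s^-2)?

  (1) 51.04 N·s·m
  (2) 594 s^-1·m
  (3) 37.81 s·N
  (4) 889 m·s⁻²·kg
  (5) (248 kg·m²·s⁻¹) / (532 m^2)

(3)

Reference: [s] · [kg·m·s⁻²] = kg·m·s⁻¹.
Each option:
  (1) N·m·s = kg·m·s⁻²·m·s = kg·m²·s⁻¹
  (2) m·s⁻¹
  (3) N·s = kg·m·s⁻²·s = kg·m·s⁻¹  ← same
  (4) kg·m·s⁻²
  (5) [kg·m²·s⁻¹] / [m²] = kg·s⁻¹
Only (3) matches kg·m·s⁻¹.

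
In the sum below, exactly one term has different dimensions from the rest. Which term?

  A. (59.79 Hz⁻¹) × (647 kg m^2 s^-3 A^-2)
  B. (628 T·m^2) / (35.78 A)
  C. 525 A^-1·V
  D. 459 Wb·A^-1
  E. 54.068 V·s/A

In SI base units:
  A. [s] · [kg·m²·s⁻³·A⁻²] = kg·m²·s⁻²·A⁻²
  B. [kg·m²·s⁻²·A⁻¹] / [A] = kg·m²·s⁻²·A⁻²
  C. V·A⁻¹ = J·C⁻¹·A⁻¹ = kg·m²·s⁻³·A⁻²
  D. Wb·A⁻¹ = V·s·A⁻¹ = kg·m²·s⁻²·A⁻²
  E. V·s·A⁻¹ = J·C⁻¹·s·A⁻¹ = kg·m²·s⁻²·A⁻²
All reduce to kg·m²·s⁻²·A⁻² except C., which is kg·m²·s⁻³·A⁻².

C.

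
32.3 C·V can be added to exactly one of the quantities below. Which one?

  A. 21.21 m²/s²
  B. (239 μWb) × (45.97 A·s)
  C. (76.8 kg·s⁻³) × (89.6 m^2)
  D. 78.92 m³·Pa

Reference: C·V = s·A·J·C⁻¹ = kg·m²·s⁻².
Each option:
  A. m²·s⁻²
  B. [kg·m²·s⁻²·A⁻¹] · [s·A] = kg·m²·s⁻¹
  C. [kg·s⁻³] · [m²] = kg·m²·s⁻³
  D. Pa·m³ = N·m⁻²·m³ = kg·m²·s⁻²  ← same
Only D. matches kg·m²·s⁻².

D.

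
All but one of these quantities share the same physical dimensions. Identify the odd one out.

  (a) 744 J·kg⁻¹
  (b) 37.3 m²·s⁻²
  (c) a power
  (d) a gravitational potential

(c)

Reduce each to base SI dimensions:
  (a) J·kg⁻¹ = N·m·kg⁻¹ = m²·s⁻²
  (b) m²·s⁻²
  (c) [power] = kg·m²·s⁻³
  (d) [gravitational potential] = m²·s⁻²
All reduce to m²·s⁻² except (c), which is kg·m²·s⁻³.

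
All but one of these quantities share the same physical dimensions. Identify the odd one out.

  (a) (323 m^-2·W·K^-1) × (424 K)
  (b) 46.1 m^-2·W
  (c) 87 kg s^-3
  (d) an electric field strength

Work out the base dimensions of each:
  (a) [kg·s⁻³·K⁻¹] · [K] = kg·s⁻³
  (b) W·m⁻² = J·s⁻¹·m⁻² = kg·s⁻³
  (c) kg·s⁻³
  (d) [electric field strength] = kg·m·s⁻³·A⁻¹
All reduce to kg·s⁻³ except (d), which is kg·m·s⁻³·A⁻¹.

(d)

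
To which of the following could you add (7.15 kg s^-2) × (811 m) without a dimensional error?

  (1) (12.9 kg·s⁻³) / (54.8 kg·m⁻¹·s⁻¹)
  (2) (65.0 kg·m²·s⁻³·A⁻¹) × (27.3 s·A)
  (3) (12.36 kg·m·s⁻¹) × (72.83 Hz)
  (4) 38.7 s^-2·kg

(3)

Reference: [kg·s⁻²] · [m] = kg·m·s⁻².
Each option:
  (1) [kg·s⁻³] / [kg·m⁻¹·s⁻¹] = m·s⁻²
  (2) [kg·m²·s⁻³·A⁻¹] · [s·A] = kg·m²·s⁻²
  (3) [kg·m·s⁻¹] · [s⁻¹] = kg·m·s⁻²  ← same
  (4) kg·s⁻²
Only (3) matches kg·m·s⁻².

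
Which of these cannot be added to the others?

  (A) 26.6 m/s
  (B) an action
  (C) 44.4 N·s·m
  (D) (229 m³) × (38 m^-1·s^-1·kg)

In SI base units:
  (A) m·s⁻¹
  (B) [action] = kg·m²·s⁻¹
  (C) N·m·s = kg·m·s⁻²·m·s = kg·m²·s⁻¹
  (D) [m³] · [kg·m⁻¹·s⁻¹] = kg·m²·s⁻¹
All reduce to kg·m²·s⁻¹ except (A), which is m·s⁻¹.

(A)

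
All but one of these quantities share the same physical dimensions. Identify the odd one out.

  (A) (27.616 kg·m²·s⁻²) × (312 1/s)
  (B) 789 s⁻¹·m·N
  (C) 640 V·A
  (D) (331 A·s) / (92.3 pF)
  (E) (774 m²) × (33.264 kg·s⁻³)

Expand each in SI base units:
  (A) [kg·m²·s⁻²] · [s⁻¹] = kg·m²·s⁻³
  (B) N·m·s⁻¹ = kg·m·s⁻²·m·s⁻¹ = kg·m²·s⁻³
  (C) V·A = J·C⁻¹·A = kg·m²·s⁻³
  (D) [s·A] / [kg⁻¹·m⁻²·s⁴·A²] = kg·m²·s⁻³·A⁻¹
  (E) [m²] · [kg·s⁻³] = kg·m²·s⁻³
All reduce to kg·m²·s⁻³ except (D), which is kg·m²·s⁻³·A⁻¹.

(D)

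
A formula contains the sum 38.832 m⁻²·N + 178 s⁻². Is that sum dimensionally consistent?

No

Work out the base dimensions of each:
  38.832 m⁻²·N:  N·m⁻² = kg·m·s⁻²·m⁻² = kg·m⁻¹·s⁻²
  178 s⁻²:  s⁻²
kg·m⁻¹·s⁻² ≠ s⁻², so they cannot be added.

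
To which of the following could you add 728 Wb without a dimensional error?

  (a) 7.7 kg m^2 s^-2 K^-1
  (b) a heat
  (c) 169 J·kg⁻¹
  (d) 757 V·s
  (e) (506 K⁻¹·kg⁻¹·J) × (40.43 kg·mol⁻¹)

Reference: Wb = V·s = kg·m²·s⁻²·A⁻¹.
Each option:
  (a) kg·m²·s⁻²·K⁻¹
  (b) [heat] = kg·m²·s⁻²
  (c) J·kg⁻¹ = N·m·kg⁻¹ = m²·s⁻²
  (d) V·s = J·C⁻¹·s = kg·m²·s⁻²·A⁻¹  ← same
  (e) [m²·s⁻²·K⁻¹] · [kg·mol⁻¹] = kg·m²·s⁻²·K⁻¹·mol⁻¹
Only (d) matches kg·m²·s⁻²·A⁻¹.

(d)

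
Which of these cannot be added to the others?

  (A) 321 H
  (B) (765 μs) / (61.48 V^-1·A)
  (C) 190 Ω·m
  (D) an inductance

(C)

Work out the base dimensions of each:
  (A) H = V·s·A⁻¹ = kg·m²·s⁻²·A⁻²
  (B) [s] / [kg⁻¹·m⁻²·s³·A²] = kg·m²·s⁻²·A⁻²
  (C) Ω·m = V·A⁻¹·m = kg·m³·s⁻³·A⁻²
  (D) [inductance] = kg·m²·s⁻²·A⁻²
All reduce to kg·m²·s⁻²·A⁻² except (C), which is kg·m³·s⁻³·A⁻².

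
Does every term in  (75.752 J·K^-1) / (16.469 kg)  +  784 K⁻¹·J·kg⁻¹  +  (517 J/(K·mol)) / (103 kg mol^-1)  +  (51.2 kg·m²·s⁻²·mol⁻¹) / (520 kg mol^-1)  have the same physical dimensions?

No

Reduce each to base SI dimensions:
  (75.752 J·K^-1) / (16.469 kg):  [kg·m²·s⁻²·K⁻¹] / [kg] = m²·s⁻²·K⁻¹
  784 K⁻¹·J·kg⁻¹:  J·kg⁻¹·K⁻¹ = N·m·kg⁻¹·K⁻¹ = m²·s⁻²·K⁻¹
  (517 J/(K·mol)) / (103 kg mol^-1):  [kg·m²·s⁻²·K⁻¹·mol⁻¹] / [kg·mol⁻¹] = m²·s⁻²·K⁻¹
  (51.2 kg·m²·s⁻²·mol⁻¹) / (520 kg mol^-1):  [kg·m²·s⁻²·mol⁻¹] / [kg·mol⁻¹] = m²·s⁻²
The terms do not share a single dimension (m²·s⁻² vs m²·s⁻²·K⁻¹).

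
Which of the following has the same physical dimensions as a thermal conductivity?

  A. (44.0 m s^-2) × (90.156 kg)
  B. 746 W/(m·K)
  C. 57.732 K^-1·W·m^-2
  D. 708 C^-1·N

Reference: [thermal conductivity] = kg·m·s⁻³·K⁻¹.
Each option:
  A. [m·s⁻²] · [kg] = kg·m·s⁻²
  B. W·m⁻¹·K⁻¹ = J·s⁻¹·m⁻¹·K⁻¹ = kg·m·s⁻³·K⁻¹  ← same
  C. W·m⁻²·K⁻¹ = J·s⁻¹·m⁻²·K⁻¹ = kg·s⁻³·K⁻¹
  D. N·C⁻¹ = kg·m·s⁻²·(s·A)⁻¹ = kg·m·s⁻³·A⁻¹
Only B. matches kg·m·s⁻³·K⁻¹.

B.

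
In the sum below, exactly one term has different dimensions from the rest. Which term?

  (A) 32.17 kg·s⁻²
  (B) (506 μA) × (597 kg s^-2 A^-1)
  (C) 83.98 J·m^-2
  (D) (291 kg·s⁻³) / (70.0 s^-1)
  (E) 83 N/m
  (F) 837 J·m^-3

Reduce each to base SI dimensions:
  (A) kg·s⁻²
  (B) [A] · [kg·s⁻²·A⁻¹] = kg·s⁻²
  (C) J·m⁻² = N·m·m⁻² = kg·s⁻²
  (D) [kg·s⁻³] / [s⁻¹] = kg·s⁻²
  (E) N·m⁻¹ = kg·m·s⁻²·m⁻¹ = kg·s⁻²
  (F) J·m⁻³ = N·m·m⁻³ = kg·m⁻¹·s⁻²
All reduce to kg·s⁻² except (F), which is kg·m⁻¹·s⁻².

(F)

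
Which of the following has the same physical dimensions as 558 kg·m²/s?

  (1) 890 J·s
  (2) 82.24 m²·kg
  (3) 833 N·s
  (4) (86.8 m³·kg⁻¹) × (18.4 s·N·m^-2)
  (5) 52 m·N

(1)

Reference: kg·m²·s⁻¹.
Each option:
  (1) J·s = N·m·s = kg·m²·s⁻¹  ← same
  (2) kg·m²
  (3) N·s = kg·m·s⁻²·s = kg·m·s⁻¹
  (4) [kg⁻¹·m³] · [kg·m⁻¹·s⁻¹] = m²·s⁻¹
  (5) N·m = kg·m·s⁻²·m = kg·m²·s⁻²
Only (1) matches kg·m²·s⁻¹.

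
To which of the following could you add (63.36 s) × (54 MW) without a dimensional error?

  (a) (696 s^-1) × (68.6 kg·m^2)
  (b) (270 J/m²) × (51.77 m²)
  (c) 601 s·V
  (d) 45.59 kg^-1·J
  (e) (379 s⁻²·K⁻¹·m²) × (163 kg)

Reference: [s] · [kg·m²·s⁻³] = kg·m²·s⁻².
Each option:
  (a) [s⁻¹] · [kg·m²] = kg·m²·s⁻¹
  (b) [kg·s⁻²] · [m²] = kg·m²·s⁻²  ← same
  (c) V·s = J·C⁻¹·s = kg·m²·s⁻²·A⁻¹
  (d) J·kg⁻¹ = N·m·kg⁻¹ = m²·s⁻²
  (e) [m²·s⁻²·K⁻¹] · [kg] = kg·m²·s⁻²·K⁻¹
Only (b) matches kg·m²·s⁻².

(b)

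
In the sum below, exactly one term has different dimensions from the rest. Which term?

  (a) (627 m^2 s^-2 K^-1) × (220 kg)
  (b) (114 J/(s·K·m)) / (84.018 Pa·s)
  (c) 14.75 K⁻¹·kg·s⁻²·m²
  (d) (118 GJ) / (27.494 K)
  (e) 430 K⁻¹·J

(b)

Work out the base dimensions of each:
  (a) [m²·s⁻²·K⁻¹] · [kg] = kg·m²·s⁻²·K⁻¹
  (b) [kg·m·s⁻³·K⁻¹] / [kg·m⁻¹·s⁻¹] = m²·s⁻²·K⁻¹
  (c) kg·m²·s⁻²·K⁻¹
  (d) [kg·m²·s⁻²] / [K] = kg·m²·s⁻²·K⁻¹
  (e) J·K⁻¹ = N·m·K⁻¹ = kg·m²·s⁻²·K⁻¹
All reduce to kg·m²·s⁻²·K⁻¹ except (b), which is m²·s⁻²·K⁻¹.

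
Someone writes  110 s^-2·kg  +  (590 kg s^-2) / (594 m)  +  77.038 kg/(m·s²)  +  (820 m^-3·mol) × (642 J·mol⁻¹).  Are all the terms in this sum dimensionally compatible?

No

In SI base units:
  110 s^-2·kg:  kg·s⁻²
  (590 kg s^-2) / (594 m):  [kg·s⁻²] / [m] = kg·m⁻¹·s⁻²
  77.038 kg/(m·s²):  kg·m⁻¹·s⁻²
  (820 m^-3·mol) × (642 J·mol⁻¹):  [m⁻³·mol] · [kg·m²·s⁻²·mol⁻¹] = kg·m⁻¹·s⁻²
The terms do not share a single dimension (kg·m⁻¹·s⁻² vs kg·s⁻²).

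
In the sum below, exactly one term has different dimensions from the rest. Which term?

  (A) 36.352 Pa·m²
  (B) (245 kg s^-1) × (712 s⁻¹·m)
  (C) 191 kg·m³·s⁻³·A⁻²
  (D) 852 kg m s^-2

(C)

Expand each in SI base units:
  (A) Pa·m² = N·m⁻²·m² = kg·m·s⁻²
  (B) [kg·s⁻¹] · [m·s⁻¹] = kg·m·s⁻²
  (C) kg·m³·s⁻³·A⁻²
  (D) kg·m·s⁻²
All reduce to kg·m·s⁻² except (C), which is kg·m³·s⁻³·A⁻².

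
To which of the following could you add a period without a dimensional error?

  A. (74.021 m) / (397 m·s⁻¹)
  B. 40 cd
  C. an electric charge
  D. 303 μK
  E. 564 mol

A.

Reference: [period] = s.
Each option:
  A. [m] / [m·s⁻¹] = s  ← same
  B. cd
  C. [electric charge] = s·A
  D. K
  E. mol
Only A. matches s.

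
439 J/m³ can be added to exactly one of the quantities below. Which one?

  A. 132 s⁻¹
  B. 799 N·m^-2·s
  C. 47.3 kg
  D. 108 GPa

Reference: J·m⁻³ = N·m·m⁻³ = kg·m⁻¹·s⁻².
Each option:
  A. s⁻¹
  B. N·s·m⁻² = kg·m·s⁻²·s·m⁻² = kg·m⁻¹·s⁻¹
  C. kg
  D. Pa = N·m⁻² = kg·m⁻¹·s⁻²  ← same
Only D. matches kg·m⁻¹·s⁻².

D.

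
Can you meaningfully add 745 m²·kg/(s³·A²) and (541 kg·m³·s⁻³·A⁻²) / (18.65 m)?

Yes

Reduce each to base SI dimensions:
  745 m²·kg/(s³·A²):  kg·m²·s⁻³·A⁻²
  (541 kg·m³·s⁻³·A⁻²) / (18.65 m):  [kg·m³·s⁻³·A⁻²] / [m] = kg·m²·s⁻³·A⁻²
Both are kg·m²·s⁻³·A⁻², so they have the same dimensions and can be added.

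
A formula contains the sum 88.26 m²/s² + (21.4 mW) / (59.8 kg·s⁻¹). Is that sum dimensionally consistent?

Expand each in SI base units:
  88.26 m²/s²:  m²·s⁻²
  (21.4 mW) / (59.8 kg·s⁻¹):  [kg·m²·s⁻³] / [kg·s⁻¹] = m²·s⁻²
Both are m²·s⁻², so they have the same dimensions and can be added.

Yes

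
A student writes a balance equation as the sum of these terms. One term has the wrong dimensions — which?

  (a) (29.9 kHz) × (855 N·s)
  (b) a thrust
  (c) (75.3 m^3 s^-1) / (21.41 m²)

Work out the base dimensions of each:
  (a) [s⁻¹] · [kg·m·s⁻¹] = kg·m·s⁻²
  (b) [thrust] = kg·m·s⁻²
  (c) [m³·s⁻¹] / [m²] = m·s⁻¹
All reduce to kg·m·s⁻² except (c), which is m·s⁻¹.

(c)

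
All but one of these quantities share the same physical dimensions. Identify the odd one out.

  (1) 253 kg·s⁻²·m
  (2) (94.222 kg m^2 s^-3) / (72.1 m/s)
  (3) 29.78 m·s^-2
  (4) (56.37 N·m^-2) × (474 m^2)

(3)

Expand each in SI base units:
  (1) kg·m·s⁻²
  (2) [kg·m²·s⁻³] / [m·s⁻¹] = kg·m·s⁻²
  (3) m·s⁻²
  (4) [kg·m⁻¹·s⁻²] · [m²] = kg·m·s⁻²
All reduce to kg·m·s⁻² except (3), which is m·s⁻².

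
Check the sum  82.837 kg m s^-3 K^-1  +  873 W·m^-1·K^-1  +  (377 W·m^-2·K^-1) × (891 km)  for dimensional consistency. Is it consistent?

Expand each in SI base units:
  82.837 kg m s^-3 K^-1:  kg·m·s⁻³·K⁻¹
  873 W·m^-1·K^-1:  W·m⁻¹·K⁻¹ = J·s⁻¹·m⁻¹·K⁻¹ = kg·m·s⁻³·K⁻¹
  (377 W·m^-2·K^-1) × (891 km):  [kg·s⁻³·K⁻¹] · [m] = kg·m·s⁻³·K⁻¹
Every term reduces to kg·m·s⁻³·K⁻¹.

Yes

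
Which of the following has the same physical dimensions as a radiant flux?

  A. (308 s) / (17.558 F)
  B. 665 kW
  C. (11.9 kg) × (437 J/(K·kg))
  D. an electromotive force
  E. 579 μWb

Reference: [radiant flux] = kg·m²·s⁻³.
Each option:
  A. [s] / [kg⁻¹·m⁻²·s⁴·A²] = kg·m²·s⁻³·A⁻²
  B. W = J·s⁻¹ = kg·m²·s⁻³  ← same
  C. [kg] · [m²·s⁻²·K⁻¹] = kg·m²·s⁻²·K⁻¹
  D. [electromotive force] = kg·m²·s⁻³·A⁻¹
  E. Wb = V·s = kg·m²·s⁻²·A⁻¹
Only B. matches kg·m²·s⁻³.

B.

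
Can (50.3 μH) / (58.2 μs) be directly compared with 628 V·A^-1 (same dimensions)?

Work out the base dimensions of each:
  (50.3 μH) / (58.2 μs):  [kg·m²·s⁻²·A⁻²] / [s] = kg·m²·s⁻³·A⁻²
  628 V·A^-1:  V·A⁻¹ = J·C⁻¹·A⁻¹ = kg·m²·s⁻³·A⁻²
Both are kg·m²·s⁻³·A⁻², so they have the same dimensions and can be added.

Yes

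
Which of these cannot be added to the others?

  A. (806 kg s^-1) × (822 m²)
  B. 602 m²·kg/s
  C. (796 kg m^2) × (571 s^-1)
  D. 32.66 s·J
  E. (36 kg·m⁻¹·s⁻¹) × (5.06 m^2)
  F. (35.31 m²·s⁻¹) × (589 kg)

E.

In SI base units:
  A. [kg·s⁻¹] · [m²] = kg·m²·s⁻¹
  B. kg·m²·s⁻¹
  C. [kg·m²] · [s⁻¹] = kg·m²·s⁻¹
  D. J·s = N·m·s = kg·m²·s⁻¹
  E. [kg·m⁻¹·s⁻¹] · [m²] = kg·m·s⁻¹
  F. [m²·s⁻¹] · [kg] = kg·m²·s⁻¹
All reduce to kg·m²·s⁻¹ except E., which is kg·m·s⁻¹.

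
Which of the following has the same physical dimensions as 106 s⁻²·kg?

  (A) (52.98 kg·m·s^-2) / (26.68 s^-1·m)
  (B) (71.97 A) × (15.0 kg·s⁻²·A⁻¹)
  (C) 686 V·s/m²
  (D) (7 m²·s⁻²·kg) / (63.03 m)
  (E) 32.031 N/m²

Reference: kg·s⁻².
Each option:
  (A) [kg·m·s⁻²] / [m·s⁻¹] = kg·s⁻¹
  (B) [A] · [kg·s⁻²·A⁻¹] = kg·s⁻²  ← same
  (C) V·s·m⁻² = J·C⁻¹·s·m⁻² = kg·s⁻²·A⁻¹
  (D) [kg·m²·s⁻²] / [m] = kg·m·s⁻²
  (E) N·m⁻² = kg·m·s⁻²·m⁻² = kg·m⁻¹·s⁻²
Only (B) matches kg·s⁻².

(B)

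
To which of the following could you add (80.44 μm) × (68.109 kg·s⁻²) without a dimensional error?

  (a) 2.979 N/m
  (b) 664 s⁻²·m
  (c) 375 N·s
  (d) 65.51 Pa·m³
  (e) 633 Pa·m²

Reference: [m] · [kg·s⁻²] = kg·m·s⁻².
Each option:
  (a) N·m⁻¹ = kg·m·s⁻²·m⁻¹ = kg·s⁻²
  (b) m·s⁻²
  (c) N·s = kg·m·s⁻²·s = kg·m·s⁻¹
  (d) Pa·m³ = N·m⁻²·m³ = kg·m²·s⁻²
  (e) Pa·m² = N·m⁻²·m² = kg·m·s⁻²  ← same
Only (e) matches kg·m·s⁻².

(e)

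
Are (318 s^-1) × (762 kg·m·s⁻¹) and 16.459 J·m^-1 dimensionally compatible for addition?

Yes

Work out the base dimensions of each:
  (318 s^-1) × (762 kg·m·s⁻¹):  [s⁻¹] · [kg·m·s⁻¹] = kg·m·s⁻²
  16.459 J·m^-1:  J·m⁻¹ = N·m·m⁻¹ = kg·m·s⁻²
Both are kg·m·s⁻², so they have the same dimensions and can be added.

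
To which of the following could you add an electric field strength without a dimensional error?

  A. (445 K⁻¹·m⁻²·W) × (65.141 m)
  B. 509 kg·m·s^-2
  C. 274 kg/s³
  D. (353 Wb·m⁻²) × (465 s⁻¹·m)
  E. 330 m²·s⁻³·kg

Reference: [electric field strength] = kg·m·s⁻³·A⁻¹.
Each option:
  A. [kg·s⁻³·K⁻¹] · [m] = kg·m·s⁻³·K⁻¹
  B. kg·m·s⁻²
  C. kg·s⁻³
  D. [kg·s⁻²·A⁻¹] · [m·s⁻¹] = kg·m·s⁻³·A⁻¹  ← same
  E. kg·m²·s⁻³
Only D. matches kg·m·s⁻³·A⁻¹.

D.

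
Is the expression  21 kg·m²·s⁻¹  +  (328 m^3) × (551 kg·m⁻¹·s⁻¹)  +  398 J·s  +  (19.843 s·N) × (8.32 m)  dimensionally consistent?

Work out the base dimensions of each:
  21 kg·m²·s⁻¹:  kg·m²·s⁻¹
  (328 m^3) × (551 kg·m⁻¹·s⁻¹):  [m³] · [kg·m⁻¹·s⁻¹] = kg·m²·s⁻¹
  398 J·s:  J·s = N·m·s = kg·m²·s⁻¹
  (19.843 s·N) × (8.32 m):  [kg·m·s⁻¹] · [m] = kg·m²·s⁻¹
Every term reduces to kg·m²·s⁻¹.

Yes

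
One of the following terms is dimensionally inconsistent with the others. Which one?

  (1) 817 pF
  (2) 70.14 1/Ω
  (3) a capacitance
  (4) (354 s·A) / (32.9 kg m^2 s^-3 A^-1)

(2)

Dimensions:
  (1) F = C·V⁻¹ = kg⁻¹·m⁻²·s⁴·A²
  (2) Ω⁻¹ = (V·A⁻¹)⁻¹ = kg⁻¹·m⁻²·s³·A²
  (3) [capacitance] = kg⁻¹·m⁻²·s⁴·A²
  (4) [s·A] / [kg·m²·s⁻³·A⁻¹] = kg⁻¹·m⁻²·s⁴·A²
All reduce to kg⁻¹·m⁻²·s⁴·A² except (2), which is kg⁻¹·m⁻²·s³·A².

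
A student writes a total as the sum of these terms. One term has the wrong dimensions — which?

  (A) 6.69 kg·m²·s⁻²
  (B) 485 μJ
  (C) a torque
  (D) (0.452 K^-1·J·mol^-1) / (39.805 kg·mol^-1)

Reduce each to base SI dimensions:
  (A) kg·m²·s⁻²
  (B) J = N·m = kg·m²·s⁻²
  (C) [torque] = kg·m²·s⁻²
  (D) [kg·m²·s⁻²·K⁻¹·mol⁻¹] / [kg·mol⁻¹] = m²·s⁻²·K⁻¹
All reduce to kg·m²·s⁻² except (D), which is m²·s⁻²·K⁻¹.

(D)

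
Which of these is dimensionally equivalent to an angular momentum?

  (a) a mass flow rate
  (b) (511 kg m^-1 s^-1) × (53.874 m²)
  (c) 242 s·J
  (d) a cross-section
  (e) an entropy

(c)

Reference: [angular momentum] = kg·m²·s⁻¹.
Each option:
  (a) [mass flow rate] = kg·s⁻¹
  (b) [kg·m⁻¹·s⁻¹] · [m²] = kg·m·s⁻¹
  (c) J·s = N·m·s = kg·m²·s⁻¹  ← same
  (d) [cross-section] = m²
  (e) [entropy] = kg·m²·s⁻²·K⁻¹
Only (c) matches kg·m²·s⁻¹.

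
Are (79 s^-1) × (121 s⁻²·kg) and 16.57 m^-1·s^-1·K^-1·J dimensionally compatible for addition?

Reduce each to base SI dimensions:
  (79 s^-1) × (121 s⁻²·kg):  [s⁻¹] · [kg·s⁻²] = kg·s⁻³
  16.57 m^-1·s^-1·K^-1·J:  J·s⁻¹·m⁻¹·K⁻¹ = N·m·s⁻¹·m⁻¹·K⁻¹ = kg·m·s⁻³·K⁻¹
kg·s⁻³ ≠ kg·m·s⁻³·K⁻¹, so they cannot be added.

No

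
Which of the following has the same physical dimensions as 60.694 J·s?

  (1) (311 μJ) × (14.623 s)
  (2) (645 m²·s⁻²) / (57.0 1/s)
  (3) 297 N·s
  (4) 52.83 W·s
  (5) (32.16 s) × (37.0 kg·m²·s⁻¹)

Reference: J·s = N·m·s = kg·m²·s⁻¹.
Each option:
  (1) [kg·m²·s⁻²] · [s] = kg·m²·s⁻¹  ← same
  (2) [m²·s⁻²] / [s⁻¹] = m²·s⁻¹
  (3) N·s = kg·m·s⁻²·s = kg·m·s⁻¹
  (4) W·s = J·s⁻¹·s = kg·m²·s⁻²
  (5) [s] · [kg·m²·s⁻¹] = kg·m²
Only (1) matches kg·m²·s⁻¹.

(1)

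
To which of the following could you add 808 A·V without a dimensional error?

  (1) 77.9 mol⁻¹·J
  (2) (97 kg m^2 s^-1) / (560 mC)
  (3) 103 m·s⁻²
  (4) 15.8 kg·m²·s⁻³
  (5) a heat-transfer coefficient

Reference: V·A = J·C⁻¹·A = kg·m²·s⁻³.
Each option:
  (1) J·mol⁻¹ = N·m·mol⁻¹ = kg·m²·s⁻²·mol⁻¹
  (2) [kg·m²·s⁻¹] / [s·A] = kg·m²·s⁻²·A⁻¹
  (3) m·s⁻²
  (4) kg·m²·s⁻³  ← same
  (5) [heat-transfer coefficient] = kg·s⁻³·K⁻¹
Only (4) matches kg·m²·s⁻³.

(4)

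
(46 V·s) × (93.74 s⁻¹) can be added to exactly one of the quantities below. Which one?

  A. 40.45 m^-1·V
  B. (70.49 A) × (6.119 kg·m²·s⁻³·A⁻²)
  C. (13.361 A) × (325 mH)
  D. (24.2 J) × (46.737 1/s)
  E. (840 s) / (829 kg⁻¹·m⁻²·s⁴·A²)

B.

Reference: [kg·m²·s⁻²·A⁻¹] · [s⁻¹] = kg·m²·s⁻³·A⁻¹.
Each option:
  A. V·m⁻¹ = J·C⁻¹·m⁻¹ = kg·m·s⁻³·A⁻¹
  B. [A] · [kg·m²·s⁻³·A⁻²] = kg·m²·s⁻³·A⁻¹  ← same
  C. [A] · [kg·m²·s⁻²·A⁻²] = kg·m²·s⁻²·A⁻¹
  D. [kg·m²·s⁻²] · [s⁻¹] = kg·m²·s⁻³
  E. [s] / [kg⁻¹·m⁻²·s⁴·A²] = kg·m²·s⁻³·A⁻²
Only B. matches kg·m²·s⁻³·A⁻¹.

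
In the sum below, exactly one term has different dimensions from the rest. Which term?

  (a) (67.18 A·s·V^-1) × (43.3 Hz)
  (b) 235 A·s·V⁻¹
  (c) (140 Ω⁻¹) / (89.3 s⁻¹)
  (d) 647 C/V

(a)

Dimensions:
  (a) [kg⁻¹·m⁻²·s⁴·A²] · [s⁻¹] = kg⁻¹·m⁻²·s³·A²
  (b) A·s·V⁻¹ = A·s·(J·C⁻¹)⁻¹ = kg⁻¹·m⁻²·s⁴·A²
  (c) [kg⁻¹·m⁻²·s³·A²] / [s⁻¹] = kg⁻¹·m⁻²·s⁴·A²
  (d) C·V⁻¹ = s·A·(J·C⁻¹)⁻¹ = kg⁻¹·m⁻²·s⁴·A²
All reduce to kg⁻¹·m⁻²·s⁴·A² except (a), which is kg⁻¹·m⁻²·s³·A².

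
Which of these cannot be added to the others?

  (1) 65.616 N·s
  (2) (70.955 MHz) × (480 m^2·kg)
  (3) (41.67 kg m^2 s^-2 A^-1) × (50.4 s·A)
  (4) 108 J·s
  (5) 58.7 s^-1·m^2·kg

(1)

Work out the base dimensions of each:
  (1) N·s = kg·m·s⁻²·s = kg·m·s⁻¹
  (2) [s⁻¹] · [kg·m²] = kg·m²·s⁻¹
  (3) [kg·m²·s⁻²·A⁻¹] · [s·A] = kg·m²·s⁻¹
  (4) J·s = N·m·s = kg·m²·s⁻¹
  (5) kg·m²·s⁻¹
All reduce to kg·m²·s⁻¹ except (1), which is kg·m·s⁻¹.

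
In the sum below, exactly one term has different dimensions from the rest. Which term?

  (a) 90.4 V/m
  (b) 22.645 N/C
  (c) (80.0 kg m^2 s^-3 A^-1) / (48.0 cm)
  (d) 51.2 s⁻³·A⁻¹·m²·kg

Work out the base dimensions of each:
  (a) V·m⁻¹ = J·C⁻¹·m⁻¹ = kg·m·s⁻³·A⁻¹
  (b) N·C⁻¹ = kg·m·s⁻²·(s·A)⁻¹ = kg·m·s⁻³·A⁻¹
  (c) [kg·m²·s⁻³·A⁻¹] / [m] = kg·m·s⁻³·A⁻¹
  (d) kg·m²·s⁻³·A⁻¹
All reduce to kg·m·s⁻³·A⁻¹ except (d), which is kg·m²·s⁻³·A⁻¹.

(d)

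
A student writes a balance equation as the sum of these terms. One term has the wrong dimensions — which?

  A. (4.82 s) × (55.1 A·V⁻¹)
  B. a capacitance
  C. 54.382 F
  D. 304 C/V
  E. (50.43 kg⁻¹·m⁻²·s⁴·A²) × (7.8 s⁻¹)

E.

Expand each in SI base units:
  A. [s] · [kg⁻¹·m⁻²·s³·A²] = kg⁻¹·m⁻²·s⁴·A²
  B. [capacitance] = kg⁻¹·m⁻²·s⁴·A²
  C. F = C·V⁻¹ = kg⁻¹·m⁻²·s⁴·A²
  D. C·V⁻¹ = s·A·(J·C⁻¹)⁻¹ = kg⁻¹·m⁻²·s⁴·A²
  E. [kg⁻¹·m⁻²·s⁴·A²] · [s⁻¹] = kg⁻¹·m⁻²·s³·A²
All reduce to kg⁻¹·m⁻²·s⁴·A² except E., which is kg⁻¹·m⁻²·s³·A².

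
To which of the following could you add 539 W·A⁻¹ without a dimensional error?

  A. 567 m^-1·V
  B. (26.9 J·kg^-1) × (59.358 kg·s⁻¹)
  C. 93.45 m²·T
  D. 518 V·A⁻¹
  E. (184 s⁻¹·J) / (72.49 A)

E.

Reference: W·A⁻¹ = J·s⁻¹·A⁻¹ = kg·m²·s⁻³·A⁻¹.
Each option:
  A. V·m⁻¹ = J·C⁻¹·m⁻¹ = kg·m·s⁻³·A⁻¹
  B. [m²·s⁻²] · [kg·s⁻¹] = kg·m²·s⁻³
  C. T·m² = Wb·m⁻²·m² = kg·m²·s⁻²·A⁻¹
  D. V·A⁻¹ = J·C⁻¹·A⁻¹ = kg·m²·s⁻³·A⁻²
  E. [kg·m²·s⁻³] / [A] = kg·m²·s⁻³·A⁻¹  ← same
Only E. matches kg·m²·s⁻³·A⁻¹.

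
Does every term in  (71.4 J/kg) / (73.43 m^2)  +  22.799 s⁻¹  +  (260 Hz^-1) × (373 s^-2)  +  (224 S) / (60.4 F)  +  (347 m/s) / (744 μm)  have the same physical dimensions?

No

Work out the base dimensions of each:
  (71.4 J/kg) / (73.43 m^2):  [m²·s⁻²] / [m²] = s⁻²
  22.799 s⁻¹:  s⁻¹
  (260 Hz^-1) × (373 s^-2):  [s] · [s⁻²] = s⁻¹
  (224 S) / (60.4 F):  [kg⁻¹·m⁻²·s³·A²] / [kg⁻¹·m⁻²·s⁴·A²] = s⁻¹
  (347 m/s) / (744 μm):  [m·s⁻¹] / [m] = s⁻¹
The terms do not share a single dimension (s⁻² vs s⁻¹).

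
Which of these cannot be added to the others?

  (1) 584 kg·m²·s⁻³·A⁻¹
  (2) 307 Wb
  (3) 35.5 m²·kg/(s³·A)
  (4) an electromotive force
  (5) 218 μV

Expand each in SI base units:
  (1) kg·m²·s⁻³·A⁻¹
  (2) Wb = V·s = kg·m²·s⁻²·A⁻¹
  (3) kg·m²·s⁻³·A⁻¹
  (4) [electromotive force] = kg·m²·s⁻³·A⁻¹
  (5) V = J·C⁻¹ = kg·m²·s⁻³·A⁻¹
All reduce to kg·m²·s⁻³·A⁻¹ except (2), which is kg·m²·s⁻²·A⁻¹.

(2)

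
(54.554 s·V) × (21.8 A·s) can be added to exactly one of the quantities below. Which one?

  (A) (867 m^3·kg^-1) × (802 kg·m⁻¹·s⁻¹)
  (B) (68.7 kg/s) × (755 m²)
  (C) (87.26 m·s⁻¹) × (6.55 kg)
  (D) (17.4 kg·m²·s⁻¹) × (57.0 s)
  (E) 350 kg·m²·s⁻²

Reference: [kg·m²·s⁻²·A⁻¹] · [s·A] = kg·m²·s⁻¹.
Each option:
  (A) [kg⁻¹·m³] · [kg·m⁻¹·s⁻¹] = m²·s⁻¹
  (B) [kg·s⁻¹] · [m²] = kg·m²·s⁻¹  ← same
  (C) [m·s⁻¹] · [kg] = kg·m·s⁻¹
  (D) [kg·m²·s⁻¹] · [s] = kg·m²
  (E) kg·m²·s⁻²
Only (B) matches kg·m²·s⁻¹.

(B)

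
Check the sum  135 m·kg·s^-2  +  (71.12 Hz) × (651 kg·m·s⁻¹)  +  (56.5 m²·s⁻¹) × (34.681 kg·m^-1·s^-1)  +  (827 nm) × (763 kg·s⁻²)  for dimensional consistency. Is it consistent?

Expand each in SI base units:
  135 m·kg·s^-2:  kg·m·s⁻²
  (71.12 Hz) × (651 kg·m·s⁻¹):  [s⁻¹] · [kg·m·s⁻¹] = kg·m·s⁻²
  (56.5 m²·s⁻¹) × (34.681 kg·m^-1·s^-1):  [m²·s⁻¹] · [kg·m⁻¹·s⁻¹] = kg·m·s⁻²
  (827 nm) × (763 kg·s⁻²):  [m] · [kg·s⁻²] = kg·m·s⁻²
Every term reduces to kg·m·s⁻².

Yes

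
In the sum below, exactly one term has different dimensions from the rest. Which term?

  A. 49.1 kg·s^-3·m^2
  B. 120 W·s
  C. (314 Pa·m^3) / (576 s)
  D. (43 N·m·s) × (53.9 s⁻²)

B.

Dimensions:
  A. kg·m²·s⁻³
  B. W·s = J·s⁻¹·s = kg·m²·s⁻²
  C. [kg·m²·s⁻²] / [s] = kg·m²·s⁻³
  D. [kg·m²·s⁻¹] · [s⁻²] = kg·m²·s⁻³
All reduce to kg·m²·s⁻³ except B., which is kg·m²·s⁻².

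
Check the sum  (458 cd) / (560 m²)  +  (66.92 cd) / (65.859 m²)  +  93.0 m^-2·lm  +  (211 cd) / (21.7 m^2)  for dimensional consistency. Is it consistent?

Yes

Dimensions:
  (458 cd) / (560 m²):  [cd] / [m²] = m⁻²·cd
  (66.92 cd) / (65.859 m²):  [cd] / [m²] = m⁻²·cd
  93.0 m^-2·lm:  lm·m⁻² = cd·m⁻² = m⁻²·cd
  (211 cd) / (21.7 m^2):  [cd] / [m²] = m⁻²·cd
Every term reduces to m⁻²·cd.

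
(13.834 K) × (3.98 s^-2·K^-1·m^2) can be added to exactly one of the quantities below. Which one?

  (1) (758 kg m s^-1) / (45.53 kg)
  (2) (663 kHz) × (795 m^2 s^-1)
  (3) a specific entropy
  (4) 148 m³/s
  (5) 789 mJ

Reference: [K] · [m²·s⁻²·K⁻¹] = m²·s⁻².
Each option:
  (1) [kg·m·s⁻¹] / [kg] = m·s⁻¹
  (2) [s⁻¹] · [m²·s⁻¹] = m²·s⁻²  ← same
  (3) [specific entropy] = m²·s⁻²·K⁻¹
  (4) m³·s⁻¹
  (5) J = N·m = kg·m²·s⁻²
Only (2) matches m²·s⁻².

(2)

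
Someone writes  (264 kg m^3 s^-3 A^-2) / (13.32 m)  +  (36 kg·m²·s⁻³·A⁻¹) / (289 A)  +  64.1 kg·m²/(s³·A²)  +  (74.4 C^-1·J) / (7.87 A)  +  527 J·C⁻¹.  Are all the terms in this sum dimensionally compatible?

No

Dimensions:
  (264 kg m^3 s^-3 A^-2) / (13.32 m):  [kg·m³·s⁻³·A⁻²] / [m] = kg·m²·s⁻³·A⁻²
  (36 kg·m²·s⁻³·A⁻¹) / (289 A):  [kg·m²·s⁻³·A⁻¹] / [A] = kg·m²·s⁻³·A⁻²
  64.1 kg·m²/(s³·A²):  kg·m²·s⁻³·A⁻²
  (74.4 C^-1·J) / (7.87 A):  [kg·m²·s⁻³·A⁻¹] / [A] = kg·m²·s⁻³·A⁻²
  527 J·C⁻¹:  J·C⁻¹ = N·m·(s·A)⁻¹ = kg·m²·s⁻³·A⁻¹
The terms do not share a single dimension (kg·m²·s⁻³·A⁻² vs kg·m²·s⁻³·A⁻¹).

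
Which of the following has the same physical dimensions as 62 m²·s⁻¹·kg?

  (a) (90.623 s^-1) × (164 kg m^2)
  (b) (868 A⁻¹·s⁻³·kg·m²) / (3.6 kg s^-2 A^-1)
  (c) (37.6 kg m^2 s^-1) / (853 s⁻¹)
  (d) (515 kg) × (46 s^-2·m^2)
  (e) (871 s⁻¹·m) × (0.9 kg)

(a)

Reference: kg·m²·s⁻¹.
Each option:
  (a) [s⁻¹] · [kg·m²] = kg·m²·s⁻¹  ← same
  (b) [kg·m²·s⁻³·A⁻¹] / [kg·s⁻²·A⁻¹] = m²·s⁻¹
  (c) [kg·m²·s⁻¹] / [s⁻¹] = kg·m²
  (d) [kg] · [m²·s⁻²] = kg·m²·s⁻²
  (e) [m·s⁻¹] · [kg] = kg·m·s⁻¹
Only (a) matches kg·m²·s⁻¹.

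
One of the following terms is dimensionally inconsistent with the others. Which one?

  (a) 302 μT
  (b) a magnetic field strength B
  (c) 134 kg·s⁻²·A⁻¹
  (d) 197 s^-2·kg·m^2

Expand each in SI base units:
  (a) T = Wb·m⁻² = kg·s⁻²·A⁻¹
  (b) [magnetic field strength B] = kg·s⁻²·A⁻¹
  (c) kg·s⁻²·A⁻¹
  (d) kg·m²·s⁻²
All reduce to kg·s⁻²·A⁻¹ except (d), which is kg·m²·s⁻².

(d)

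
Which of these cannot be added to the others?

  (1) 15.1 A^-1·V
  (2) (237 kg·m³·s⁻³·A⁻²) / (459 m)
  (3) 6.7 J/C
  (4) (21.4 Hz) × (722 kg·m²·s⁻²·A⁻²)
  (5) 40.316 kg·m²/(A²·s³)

(3)

Expand each in SI base units:
  (1) V·A⁻¹ = J·C⁻¹·A⁻¹ = kg·m²·s⁻³·A⁻²
  (2) [kg·m³·s⁻³·A⁻²] / [m] = kg·m²·s⁻³·A⁻²
  (3) J·C⁻¹ = N·m·(s·A)⁻¹ = kg·m²·s⁻³·A⁻¹
  (4) [s⁻¹] · [kg·m²·s⁻²·A⁻²] = kg·m²·s⁻³·A⁻²
  (5) kg·m²·s⁻³·A⁻²
All reduce to kg·m²·s⁻³·A⁻² except (3), which is kg·m²·s⁻³·A⁻¹.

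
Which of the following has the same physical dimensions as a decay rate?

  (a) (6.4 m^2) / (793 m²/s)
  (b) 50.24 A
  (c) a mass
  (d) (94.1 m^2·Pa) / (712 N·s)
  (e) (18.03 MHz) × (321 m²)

(d)

Reference: [decay rate] = s⁻¹.
Each option:
  (a) [m²] / [m²·s⁻¹] = s
  (b) A
  (c) [mass] = kg
  (d) [kg·m·s⁻²] / [kg·m·s⁻¹] = s⁻¹  ← same
  (e) [s⁻¹] · [m²] = m²·s⁻¹
Only (d) matches s⁻¹.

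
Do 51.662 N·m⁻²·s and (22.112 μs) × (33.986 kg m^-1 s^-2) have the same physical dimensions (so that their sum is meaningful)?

Yes

In SI base units:
  51.662 N·m⁻²·s:  N·s·m⁻² = kg·m·s⁻²·s·m⁻² = kg·m⁻¹·s⁻¹
  (22.112 μs) × (33.986 kg m^-1 s^-2):  [s] · [kg·m⁻¹·s⁻²] = kg·m⁻¹·s⁻¹
Both are kg·m⁻¹·s⁻¹, so they have the same dimensions and can be added.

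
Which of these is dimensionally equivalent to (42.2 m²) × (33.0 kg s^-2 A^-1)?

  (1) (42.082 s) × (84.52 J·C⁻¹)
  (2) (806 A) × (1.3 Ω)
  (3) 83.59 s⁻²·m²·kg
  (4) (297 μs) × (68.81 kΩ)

Reference: [m²] · [kg·s⁻²·A⁻¹] = kg·m²·s⁻²·A⁻¹.
Each option:
  (1) [s] · [kg·m²·s⁻³·A⁻¹] = kg·m²·s⁻²·A⁻¹  ← same
  (2) [A] · [kg·m²·s⁻³·A⁻²] = kg·m²·s⁻³·A⁻¹
  (3) kg·m²·s⁻²
  (4) [s] · [kg·m²·s⁻³·A⁻²] = kg·m²·s⁻²·A⁻²
Only (1) matches kg·m²·s⁻²·A⁻¹.

(1)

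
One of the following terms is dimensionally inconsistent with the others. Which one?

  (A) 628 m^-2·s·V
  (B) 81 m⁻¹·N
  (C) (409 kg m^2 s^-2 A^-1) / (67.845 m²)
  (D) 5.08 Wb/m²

Dimensions:
  (A) V·s·m⁻² = J·C⁻¹·s·m⁻² = kg·s⁻²·A⁻¹
  (B) N·m⁻¹ = kg·m·s⁻²·m⁻¹ = kg·s⁻²
  (C) [kg·m²·s⁻²·A⁻¹] / [m²] = kg·s⁻²·A⁻¹
  (D) Wb·m⁻² = V·s·m⁻² = kg·s⁻²·A⁻¹
All reduce to kg·s⁻²·A⁻¹ except (B), which is kg·s⁻².

(B)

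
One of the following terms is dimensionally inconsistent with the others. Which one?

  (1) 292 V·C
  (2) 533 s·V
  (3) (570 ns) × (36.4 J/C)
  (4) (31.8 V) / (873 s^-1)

In SI base units:
  (1) C·V = s·A·J·C⁻¹ = kg·m²·s⁻²
  (2) V·s = J·C⁻¹·s = kg·m²·s⁻²·A⁻¹
  (3) [s] · [kg·m²·s⁻³·A⁻¹] = kg·m²·s⁻²·A⁻¹
  (4) [kg·m²·s⁻³·A⁻¹] / [s⁻¹] = kg·m²·s⁻²·A⁻¹
All reduce to kg·m²·s⁻²·A⁻¹ except (1), which is kg·m²·s⁻².

(1)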